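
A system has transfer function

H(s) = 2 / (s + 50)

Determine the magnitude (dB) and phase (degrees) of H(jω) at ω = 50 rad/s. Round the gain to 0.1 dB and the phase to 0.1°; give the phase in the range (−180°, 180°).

-31.0 dB, -45.0°

Substitute s = j50:
Numerator: 2 = 2 + j0
Denominator: (j50) + 50 = 50 + j50
|N| = √(2² + 0²) ≈ 2, ∠N ≈ 0.00°
|D| = √(50² + 50²) ≈ 70.711, ∠D ≈ 45.00°
|H| = 2 / 70.711 ≈ 0.028284
Gain = 20 log₁₀(0.028284) ≈ -30.97 dB
∠H = 0.00° − 45.00° = -45.00°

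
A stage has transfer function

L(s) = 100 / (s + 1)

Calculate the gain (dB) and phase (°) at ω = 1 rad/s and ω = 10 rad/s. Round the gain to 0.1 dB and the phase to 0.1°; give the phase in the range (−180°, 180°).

ω = 1: 37.0 dB, -45.0°; ω = 10: 20.0 dB, -84.3°

At s = jω = j1:
pole (s+1): 1 + j1 → |·| = √(1²+1²) = √2 ≈ 1.4142, ∠ = arctan(1/1) ≈ 45.00°
|L| = 100 / 1.4142 ≈ 70.711
Gain = 20 log₁₀(70.711) ≈ 36.99 dB
∠L = 0.00° − 45.00° = -45.00°

At s = jω = j10:
pole (s+1): 1 + j10 → |·| = √(1²+10²) = √101 ≈ 10.05, ∠ = arctan(10/1) ≈ 84.29°
|L| = 100 / 10.05 ≈ 9.9502
Gain = 20 log₁₀(9.9502) ≈ 19.96 dB
∠L = 0.00° − 84.29° = -84.29°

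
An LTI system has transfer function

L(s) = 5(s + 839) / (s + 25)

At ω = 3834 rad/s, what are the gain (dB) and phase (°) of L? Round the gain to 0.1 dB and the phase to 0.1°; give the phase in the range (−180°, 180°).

14.2 dB, -12.0°

At s = jω = j3834:
zero (s+839): 839 + j3834 → |·| = √(839²+3834²) = √15403477 ≈ 3924.7, ∠ = arctan(3834/839) ≈ 77.66°
pole (s+25): 25 + j3834 → |·| = √(25²+3834²) = √14700181 ≈ 3834.1, ∠ = arctan(3834/25) ≈ 89.63°
|L| = 5 · 3924.7 / 3834.1 ≈ 5.1182
Gain = 20 log₁₀(5.1182) ≈ 14.18 dB
∠L = 77.66° − 89.63° = -11.97°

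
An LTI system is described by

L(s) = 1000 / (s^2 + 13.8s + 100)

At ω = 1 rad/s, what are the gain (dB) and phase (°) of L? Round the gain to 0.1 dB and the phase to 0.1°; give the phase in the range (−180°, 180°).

At s = jω = j1:
quadratic: (j1)² + 13.8·j1 + 100 = 99 + j13.8 → |·| ≈ 99.957, ∠ ≈ 7.94°
|L| = 1000 / 99.957 ≈ 10.004
Gain = 20 log₁₀(10.004) ≈ 20.00 dB
∠L = 0.00° − 7.94° = -7.94°

20.0 dB, -7.9°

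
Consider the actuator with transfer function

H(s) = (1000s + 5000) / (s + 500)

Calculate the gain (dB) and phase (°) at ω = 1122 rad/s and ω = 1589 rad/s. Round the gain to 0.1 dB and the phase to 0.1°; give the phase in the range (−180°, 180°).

Substitute s = j1122:
Numerator: 1000(j1122) + 5000 = 5000 + j1122000
Denominator: (j1122) + 500 = 500 + j1122
|N| = √(5000² + 1122000²) ≈ 1.122e+06, ∠N ≈ 89.74°
|D| = √(500² + 1122²) ≈ 1228.4, ∠D ≈ 65.98°
|H| = 1.122e+06 / 1228.4 ≈ 913.38
Gain = 20 log₁₀(913.38) ≈ 59.21 dB
∠H = 89.74° − 65.98° = 23.76°

Substitute s = j1589:
Numerator: 1000(j1589) + 5000 = 5000 + j1589000
Denominator: (j1589) + 500 = 500 + j1589
|N| = √(5000² + 1589000²) ≈ 1.589e+06, ∠N ≈ 89.82°
|D| = √(500² + 1589²) ≈ 1665.8, ∠D ≈ 72.53°
|H| = 1.589e+06 / 1665.8 ≈ 953.9
Gain = 20 log₁₀(953.9) ≈ 59.59 dB
∠H = 89.82° − 72.53° = 17.29°

ω = 1122: 59.2 dB, 23.8°; ω = 1589: 59.6 dB, 17.3°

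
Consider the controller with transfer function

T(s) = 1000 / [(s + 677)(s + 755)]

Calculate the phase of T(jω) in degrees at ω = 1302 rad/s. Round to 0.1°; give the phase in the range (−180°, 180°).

At s = jω = j1302:
pole (s+677): 677 + j1302 → |·| = √(677²+1302²) = √2153533 ≈ 1467.5, ∠ = arctan(1302/677) ≈ 62.53°
pole (s+755): 755 + j1302 → |·| = √(755²+1302²) = √2265229 ≈ 1505.1, ∠ = arctan(1302/755) ≈ 59.89°
∠T = 0.00° − 122.42° = -122.42°

-122.4°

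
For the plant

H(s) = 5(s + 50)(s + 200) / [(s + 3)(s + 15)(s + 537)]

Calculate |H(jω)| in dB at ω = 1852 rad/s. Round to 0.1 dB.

-51.7 dB

At s = jω = j1852:
zero (s+50): 50 + j1852 → |·| = √(50²+1852²) = √3432404 ≈ 1852.7, ∠ = arctan(1852/50) ≈ 88.45°
zero (s+200): 200 + j1852 → |·| = √(200²+1852²) = √3469904 ≈ 1862.8, ∠ = arctan(1852/200) ≈ 83.84°
pole (s+3): 3 + j1852 → |·| = √(3²+1852²) = √3429913 ≈ 1852, ∠ = arctan(1852/3) ≈ 89.91°
pole (s+15): 15 + j1852 → |·| = √(15²+1852²) = √3430129 ≈ 1852.1, ∠ = arctan(1852/15) ≈ 89.54°
pole (s+537): 537 + j1852 → |·| = √(537²+1852²) = √3718273 ≈ 1928.3, ∠ = arctan(1852/537) ≈ 73.83°
|H| = 5 · 3.4512e+06 / 6.6142e+09 ≈ 0.0026089
Gain = 20 log₁₀(0.0026089) ≈ -51.67 dB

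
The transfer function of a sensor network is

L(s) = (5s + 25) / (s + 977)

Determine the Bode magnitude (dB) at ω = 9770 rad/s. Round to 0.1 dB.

13.9 dB

Substitute s = j9770:
Numerator: 5(j9770) + 25 = 25 + j48850
Denominator: (j9770) + 977 = 977 + j9770
|N| = √(25² + 48850²) ≈ 48850, ∠N ≈ 89.97°
|D| = √(977² + 9770²) ≈ 9818.7, ∠D ≈ 84.29°
|L| = 48850 / 9818.7 ≈ 4.9752
Gain = 20 log₁₀(4.9752) ≈ 13.94 dB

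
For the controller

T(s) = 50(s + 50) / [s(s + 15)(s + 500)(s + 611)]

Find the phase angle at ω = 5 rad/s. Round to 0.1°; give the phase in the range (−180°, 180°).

At s = jω = j5:
zero (s+50): 50 + j5 → |·| = √(50²+5²) = √2525 ≈ 50.249, ∠ = arctan(5/50) ≈ 5.71°
pole (s+15): 15 + j5 → |·| = √(15²+5²) = √250 ≈ 15.811, ∠ = arctan(5/15) ≈ 18.43°
pole (s+500): 500 + j5 → |·| = √(500²+5²) = √250025 ≈ 500.02, ∠ = arctan(5/500) ≈ 0.57°
pole (s+611): 611 + j5 → |·| = √(611²+5²) = √373346 ≈ 611.02, ∠ = arctan(5/611) ≈ 0.47°
pole at origin: |s| = 5, ∠ = 90.00° (in denominator)
∠T = 5.71° − 109.47° = -103.76°

-103.8°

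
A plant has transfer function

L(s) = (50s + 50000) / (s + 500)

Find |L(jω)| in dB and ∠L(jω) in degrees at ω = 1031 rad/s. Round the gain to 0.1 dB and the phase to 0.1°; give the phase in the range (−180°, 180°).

Substitute s = j1031:
Numerator: 50(j1031) + 50000 = 50000 + j51550
Denominator: (j1031) + 500 = 500 + j1031
|N| = √(50000² + 51550²) ≈ 71815, ∠N ≈ 45.87°
|D| = √(500² + 1031²) ≈ 1145.8, ∠D ≈ 64.13°
|L| = 71815 / 1145.8 ≈ 62.677
Gain = 20 log₁₀(62.677) ≈ 35.94 dB
∠L = 45.87° − 64.13° = -18.26°

35.9 dB, -18.3°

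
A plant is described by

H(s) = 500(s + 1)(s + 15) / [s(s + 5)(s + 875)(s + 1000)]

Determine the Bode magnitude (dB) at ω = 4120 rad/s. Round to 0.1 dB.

-91.1 dB

At s = jω = j4120:
zero (s+1): 1 + j4120 → |·| = √(1²+4120²) = √16974401 ≈ 4120, ∠ = arctan(4120/1) ≈ 89.99°
zero (s+15): 15 + j4120 → |·| = √(15²+4120²) = √16974625 ≈ 4120, ∠ = arctan(4120/15) ≈ 89.79°
pole (s+5): 5 + j4120 → |·| = √(5²+4120²) = √16974425 ≈ 4120, ∠ = arctan(4120/5) ≈ 89.93°
pole (s+875): 875 + j4120 → |·| = √(875²+4120²) = √17740025 ≈ 4211.9, ∠ = arctan(4120/875) ≈ 78.01°
pole (s+1000): 1000 + j4120 → |·| = √(1000²+4120²) = √17974400 ≈ 4239.6, ∠ = arctan(4120/1000) ≈ 76.36°
pole at origin: |s| = 4120, ∠ = 90.00° (in denominator)
|H| = 500 · 1.6974e+07 / 3.0311e+14 ≈ 2.8e-05
Gain = 20 log₁₀(2.8e-05) ≈ -91.06 dB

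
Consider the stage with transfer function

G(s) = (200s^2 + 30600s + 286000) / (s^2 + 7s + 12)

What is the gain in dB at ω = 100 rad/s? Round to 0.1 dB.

Substitute s = j100:
Numerator: 200(j100)^2 + 30600(j100) + 286000 = -1714000 + j3060000
Denominator: (j100)^2 + 7(j100) + 12 = -9988 + j700
|N| = √(1714000² + 3060000²) ≈ 3.5073e+06, ∠N ≈ 119.25°
|D| = √(9988² + 700²) ≈ 10012, ∠D ≈ 175.99°
|G| = 3.5073e+06 / 10012 ≈ 350.31
Gain = 20 log₁₀(350.31) ≈ 50.89 dB

50.9 dB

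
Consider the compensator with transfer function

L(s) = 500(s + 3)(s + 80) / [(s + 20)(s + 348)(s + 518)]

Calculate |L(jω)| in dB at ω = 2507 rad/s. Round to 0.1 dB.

At s = jω = j2507:
zero (s+3): 3 + j2507 → |·| = √(3²+2507²) = √6285058 ≈ 2507, ∠ = arctan(2507/3) ≈ 89.93°
zero (s+80): 80 + j2507 → |·| = √(80²+2507²) = √6291449 ≈ 2508.3, ∠ = arctan(2507/80) ≈ 88.17°
pole (s+20): 20 + j2507 → |·| = √(20²+2507²) = √6285449 ≈ 2507.1, ∠ = arctan(2507/20) ≈ 89.54°
pole (s+348): 348 + j2507 → |·| = √(348²+2507²) = √6406153 ≈ 2531, ∠ = arctan(2507/348) ≈ 82.10°
pole (s+518): 518 + j2507 → |·| = √(518²+2507²) = √6553373 ≈ 2560, ∠ = arctan(2507/518) ≈ 78.33°
|L| = 500 · 6.2883e+06 / 1.6244e+10 ≈ 0.19356
Gain = 20 log₁₀(0.19356) ≈ -14.26 dB

-14.3 dB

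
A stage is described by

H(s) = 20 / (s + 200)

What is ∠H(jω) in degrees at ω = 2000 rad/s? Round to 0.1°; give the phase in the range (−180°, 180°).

At s = jω = j2000:
pole (s+200): 200 + j2000 → |·| = √(200²+2000²) = √4040000 ≈ 2010, ∠ = arctan(2000/200) ≈ 84.29°
∠H = 0.00° − 84.29° = -84.29°

-84.3°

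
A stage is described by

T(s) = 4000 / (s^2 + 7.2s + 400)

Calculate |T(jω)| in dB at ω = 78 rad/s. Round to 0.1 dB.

-3.1 dB

At s = jω = j78:
quadratic: (j78)² + 7.2·j78 + 400 = -5684 + j561.6 → |·| ≈ 5711.7, ∠ ≈ 174.36°
|T| = 4000 / 5711.7 ≈ 0.70032
Gain = 20 log₁₀(0.70032) ≈ -3.09 dB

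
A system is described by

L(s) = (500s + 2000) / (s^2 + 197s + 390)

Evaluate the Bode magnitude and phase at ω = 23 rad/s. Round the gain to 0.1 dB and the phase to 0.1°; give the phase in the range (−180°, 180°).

8.2 dB, -11.6°

Substitute s = j23:
Numerator: 500(j23) + 2000 = 2000 + j11500
Denominator: (j23)^2 + 197(j23) + 390 = -139 + j4531
|N| = √(2000² + 11500²) ≈ 11673, ∠N ≈ 80.13°
|D| = √(139² + 4531²) ≈ 4533.1, ∠D ≈ 91.76°
|L| = 11673 / 4533.1 ≈ 2.5751
Gain = 20 log₁₀(2.5751) ≈ 8.22 dB
∠L = 80.13° − 91.76° = -11.63°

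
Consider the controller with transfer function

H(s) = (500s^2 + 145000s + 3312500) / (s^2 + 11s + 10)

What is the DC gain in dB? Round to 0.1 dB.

H(0) = 3312500 / 10 = 3.3125e+05
20 log₁₀(3.3125e+05) ≈ 110.40 dB

110.4 dB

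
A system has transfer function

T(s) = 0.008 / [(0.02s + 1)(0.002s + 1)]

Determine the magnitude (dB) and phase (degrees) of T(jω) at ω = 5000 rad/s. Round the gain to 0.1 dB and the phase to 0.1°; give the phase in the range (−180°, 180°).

At ω = 5000 rad/s:
pole (1 + j5000·0.02) = 1 + j100 → |·| ≈ 100, ∠ ≈ 89.43°
pole (1 + j5000·0.002) = 1 + j10 → |·| ≈ 10.05, ∠ ≈ 84.29°
|T| = 0.008 · 1 / (100 · 10.05) ≈ 7.9602e-06
Gain = 20 log₁₀(7.9602e-06) ≈ -101.98 dB
∠T = (0°) − (89.43° + 84.29°) = -173.72°

-102.0 dB, -173.7°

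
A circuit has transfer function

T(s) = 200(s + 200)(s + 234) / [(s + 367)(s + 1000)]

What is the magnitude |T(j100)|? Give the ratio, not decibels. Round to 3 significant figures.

At s = jω = j100:
zero (s+200): 200 + j100 → |·| = √(200²+100²) = √50000 ≈ 223.61, ∠ = arctan(100/200) ≈ 26.57°
zero (s+234): 234 + j100 → |·| = √(234²+100²) = √64756 ≈ 254.47, ∠ = arctan(100/234) ≈ 23.14°
pole (s+367): 367 + j100 → |·| = √(367²+100²) = √144689 ≈ 380.38, ∠ = arctan(100/367) ≈ 15.24°
pole (s+1000): 1000 + j100 → |·| = √(1000²+100²) = √1010000 ≈ 1005, ∠ = arctan(100/1000) ≈ 5.71°
|T| = 200 · 56902 / 3.8228e+05 ≈ 29.77

29.8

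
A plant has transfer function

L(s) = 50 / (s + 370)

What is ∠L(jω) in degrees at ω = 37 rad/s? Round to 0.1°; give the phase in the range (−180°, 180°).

At s = jω = j37:
pole (s+370): 370 + j37 → |·| = √(370²+37²) = √138269 ≈ 371.85, ∠ = arctan(37/370) ≈ 5.71°
∠L = 0.00° − 5.71° = -5.71°

-5.7°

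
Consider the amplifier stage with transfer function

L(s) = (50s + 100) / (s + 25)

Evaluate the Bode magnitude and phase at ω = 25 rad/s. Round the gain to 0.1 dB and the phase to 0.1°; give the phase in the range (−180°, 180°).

31.0 dB, 40.4°

Substitute s = j25:
Numerator: 50(j25) + 100 = 100 + j1250
Denominator: (j25) + 25 = 25 + j25
|N| = √(100² + 1250²) ≈ 1254, ∠N ≈ 85.43°
|D| = √(25² + 25²) ≈ 35.355, ∠D ≈ 45.00°
|L| = 1254 / 35.355 ≈ 35.469
Gain = 20 log₁₀(35.469) ≈ 31.00 dB
∠L = 85.43° − 45.00° = 40.43°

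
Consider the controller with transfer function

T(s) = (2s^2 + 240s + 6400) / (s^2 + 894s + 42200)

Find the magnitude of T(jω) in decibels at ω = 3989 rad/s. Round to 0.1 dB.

5.8 dB

Substitute s = j3989:
Numerator: 2(j3989)^2 + 240(j3989) + 6400 = -31817842 + j957360
Denominator: (j3989)^2 + 894(j3989) + 42200 = -15869921 + j3566166
|N| = √(31817842² + 957360²) ≈ 3.1832e+07, ∠N ≈ 178.28°
|D| = √(15869921² + 3566166²) ≈ 1.6266e+07, ∠D ≈ 167.34°
|T| = 3.1832e+07 / 1.6266e+07 ≈ 1.957
Gain = 20 log₁₀(1.957) ≈ 5.83 dB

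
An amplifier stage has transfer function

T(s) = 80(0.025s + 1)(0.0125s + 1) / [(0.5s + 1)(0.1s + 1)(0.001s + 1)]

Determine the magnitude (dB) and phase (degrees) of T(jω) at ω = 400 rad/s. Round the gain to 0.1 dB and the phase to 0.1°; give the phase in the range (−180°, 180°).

At ω = 400 rad/s:
zero (1 + j400·0.025) = 1 + j10 → |·| ≈ 10.05, ∠ ≈ 84.29°
zero (1 + j400·0.0125) = 1 + j5 → |·| ≈ 5.099, ∠ ≈ 78.69°
pole (1 + j400·0.5) = 1 + j200 → |·| ≈ 200, ∠ ≈ 89.71°
pole (1 + j400·0.1) = 1 + j40 → |·| ≈ 40.012, ∠ ≈ 88.57°
pole (1 + j400·0.001) = 1 + j0.4 → |·| ≈ 1.077, ∠ ≈ 21.80°
|T| = 80 · 10.05 · 5.099 / (200 · 40.012 · 1.077) ≈ 0.47567
Gain = 20 log₁₀(0.47567) ≈ -6.45 dB
∠T = (84.29° + 78.69°) − (89.71° + 88.57° + 21.80°) = -37.10°

-6.5 dB, -37.1°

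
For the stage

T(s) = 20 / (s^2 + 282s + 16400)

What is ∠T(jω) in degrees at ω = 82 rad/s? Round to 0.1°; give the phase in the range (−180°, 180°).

Substitute s = j82:
Numerator: 20 = 20 + j0
Denominator: (j82)^2 + 282(j82) + 16400 = 9676 + j23124
|N| = √(20² + 0²) ≈ 20, ∠N ≈ 0.00°
|D| = √(9676² + 23124²) ≈ 25067, ∠D ≈ 67.29°
∠T = 0.00° − 67.29° = -67.29°

-67.3°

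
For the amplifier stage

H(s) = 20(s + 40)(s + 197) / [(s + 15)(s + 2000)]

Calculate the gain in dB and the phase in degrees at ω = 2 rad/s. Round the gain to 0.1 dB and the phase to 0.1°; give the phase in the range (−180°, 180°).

At s = jω = j2:
zero (s+40): 40 + j2 → |·| = √(40²+2²) = √1604 ≈ 40.05, ∠ = arctan(2/40) ≈ 2.86°
zero (s+197): 197 + j2 → |·| = √(197²+2²) = √38813 ≈ 197.01, ∠ = arctan(2/197) ≈ 0.58°
pole (s+15): 15 + j2 → |·| = √(15²+2²) = √229 ≈ 15.133, ∠ = arctan(2/15) ≈ 7.59°
pole (s+2000): 2000 + j2 → |·| = √(2000²+2²) = √4000004 ≈ 2000, ∠ = arctan(2/2000) ≈ 0.06°
|H| = 20 · 7890.3 / 30266 ≈ 5.214
Gain = 20 log₁₀(5.214) ≈ 14.34 dB
∠H = 3.44° − 7.65° = -4.21°

14.3 dB, -4.2°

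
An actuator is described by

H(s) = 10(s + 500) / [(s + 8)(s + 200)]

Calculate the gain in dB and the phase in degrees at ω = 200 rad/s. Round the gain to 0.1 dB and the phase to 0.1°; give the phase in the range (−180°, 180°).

At s = jω = j200:
zero (s+500): 500 + j200 → |·| = √(500²+200²) = √290000 ≈ 538.52, ∠ = arctan(200/500) ≈ 21.80°
pole (s+8): 8 + j200 → |·| = √(8²+200²) = √40064 ≈ 200.16, ∠ = arctan(200/8) ≈ 87.71°
pole (s+200): 200 + j200 → |·| = √(200²+200²) = √80000 ≈ 282.84, ∠ = arctan(200/200) ≈ 45.00°
|H| = 10 · 538.52 / 56613 ≈ 0.095123
Gain = 20 log₁₀(0.095123) ≈ -20.43 dB
∠H = 21.80° − 132.71° = -110.91°

-20.4 dB, -110.9°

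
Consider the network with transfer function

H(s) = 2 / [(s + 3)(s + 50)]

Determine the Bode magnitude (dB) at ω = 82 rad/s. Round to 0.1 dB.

-71.9 dB

At s = jω = j82:
pole (s+3): 3 + j82 → |·| = √(3²+82²) = √6733 ≈ 82.055, ∠ = arctan(82/3) ≈ 87.90°
pole (s+50): 50 + j82 → |·| = √(50²+82²) = √9224 ≈ 96.042, ∠ = arctan(82/50) ≈ 58.63°
|H| = 2 / 7880.7 ≈ 0.00025378
Gain = 20 log₁₀(0.00025378) ≈ -71.91 dB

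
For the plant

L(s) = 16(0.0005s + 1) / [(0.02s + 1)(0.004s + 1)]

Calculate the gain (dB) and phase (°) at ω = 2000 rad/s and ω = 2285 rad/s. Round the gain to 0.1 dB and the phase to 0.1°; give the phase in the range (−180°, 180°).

ω = 2000: -23.1 dB, -126.4°; ω = 2285: -24.8 dB, -123.7°

At ω = 2000 rad/s:
zero (1 + j2000·0.0005) = 1 + j1 → |·| ≈ 1.4142, ∠ ≈ 45.00°
pole (1 + j2000·0.02) = 1 + j40 → |·| ≈ 40.012, ∠ ≈ 88.57°
pole (1 + j2000·0.004) = 1 + j8 → |·| ≈ 8.0623, ∠ ≈ 82.87°
|L| = 16 · 1.4142 / (40.012 · 8.0623) ≈ 0.070143
Gain = 20 log₁₀(0.070143) ≈ -23.08 dB
∠L = (45.00°) − (88.57° + 82.87°) = -126.44°

At ω = 2285 rad/s:
zero (1 + j2285·0.0005) = 1 + j1.1425 → |·| ≈ 1.5183, ∠ ≈ 48.81°
pole (1 + j2285·0.02) = 1 + j45.7 → |·| ≈ 45.711, ∠ ≈ 88.75°
pole (1 + j2285·0.004) = 1 + j9.14 → |·| ≈ 9.1945, ∠ ≈ 83.76°
|L| = 16 · 1.5183 / (45.711 · 9.1945) ≈ 0.0578
Gain = 20 log₁₀(0.0578) ≈ -24.76 dB
∠L = (48.81°) − (88.75° + 83.76°) = -123.70°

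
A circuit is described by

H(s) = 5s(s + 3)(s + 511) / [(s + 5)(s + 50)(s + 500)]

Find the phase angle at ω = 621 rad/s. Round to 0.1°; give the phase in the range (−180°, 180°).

4.2°

At s = jω = j621:
zero (s+3): 3 + j621 → |·| = √(3²+621²) = √385650 ≈ 621.01, ∠ = arctan(621/3) ≈ 89.72°
zero (s+511): 511 + j621 → |·| = √(511²+621²) = √646762 ≈ 804.22, ∠ = arctan(621/511) ≈ 50.55°
zero at origin: s = j621 → |·| = 621, ∠ = 90.00°
pole (s+5): 5 + j621 → |·| = √(5²+621²) = √385666 ≈ 621.02, ∠ = arctan(621/5) ≈ 89.54°
pole (s+50): 50 + j621 → |·| = √(50²+621²) = √388141 ≈ 623.01, ∠ = arctan(621/50) ≈ 85.40°
pole (s+500): 500 + j621 → |·| = √(500²+621²) = √635641 ≈ 797.27, ∠ = arctan(621/500) ≈ 51.16°
∠H = 230.27° − 226.10° = 4.17°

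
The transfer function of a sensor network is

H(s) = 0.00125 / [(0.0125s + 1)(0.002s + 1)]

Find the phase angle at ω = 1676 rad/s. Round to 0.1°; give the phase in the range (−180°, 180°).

-160.7°

At ω = 1676 rad/s:
pole (1 + j1676·0.0125) = 1 + j20.95 → |·| ≈ 20.974, ∠ ≈ 87.27°
pole (1 + j1676·0.002) = 1 + j3.352 → |·| ≈ 3.498, ∠ ≈ 73.39°
∠H = (0°) − (87.27° + 73.39°) = -160.66°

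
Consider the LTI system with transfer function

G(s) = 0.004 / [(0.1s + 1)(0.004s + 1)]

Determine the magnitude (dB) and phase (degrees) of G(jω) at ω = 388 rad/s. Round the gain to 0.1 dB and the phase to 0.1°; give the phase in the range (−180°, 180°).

At ω = 388 rad/s:
pole (1 + j388·0.1) = 1 + j38.8 → |·| ≈ 38.813, ∠ ≈ 88.52°
pole (1 + j388·0.004) = 1 + j1.552 → |·| ≈ 1.8463, ∠ ≈ 57.21°
|G| = 0.004 · 1 / (38.813 · 1.8463) ≈ 5.5819e-05
Gain = 20 log₁₀(5.5819e-05) ≈ -85.06 dB
∠G = (0°) − (88.52° + 57.21°) = -145.73°

-85.1 dB, -145.7°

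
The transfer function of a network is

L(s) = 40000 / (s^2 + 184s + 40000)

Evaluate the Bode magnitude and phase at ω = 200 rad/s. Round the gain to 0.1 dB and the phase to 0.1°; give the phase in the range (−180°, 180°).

At s = jω = j200:
quadratic: (j200)² + 184·j200 + 40000 = 0 + j36800 → |·| ≈ 36800, ∠ ≈ 90.00°
|L| = 40000 / 36800 ≈ 1.087
Gain = 20 log₁₀(1.087) ≈ 0.72 dB
∠L = 0.00° − 90.00° = -90.00°

0.7 dB, -90.0°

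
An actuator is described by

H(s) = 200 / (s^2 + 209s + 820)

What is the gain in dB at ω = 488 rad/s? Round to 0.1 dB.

Substitute s = j488:
Numerator: 200 = 200 + j0
Denominator: (j488)^2 + 209(j488) + 820 = -237324 + j101992
|N| = √(200² + 0²) ≈ 200, ∠N ≈ 0.00°
|D| = √(237324² + 101992²) ≈ 2.5831e+05, ∠D ≈ 156.74°
|H| = 200 / 2.5831e+05 ≈ 0.00077426
Gain = 20 log₁₀(0.00077426) ≈ -62.22 dB

-62.2 dB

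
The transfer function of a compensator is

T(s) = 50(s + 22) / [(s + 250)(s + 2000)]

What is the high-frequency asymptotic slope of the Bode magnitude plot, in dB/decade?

-20 dB/decade

Each pole contributes −20 dB/decade at high frequency; each zero contributes +20 dB/decade.
Net: 1 zero(s) − 2 pole(s) → -20 dB/decade.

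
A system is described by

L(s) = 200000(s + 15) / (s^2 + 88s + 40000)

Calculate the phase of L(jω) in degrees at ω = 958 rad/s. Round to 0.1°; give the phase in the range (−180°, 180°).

At s = jω = j958:
zero (s+15): 15 + j958 → |·| = √(15²+958²) = √917989 ≈ 958.12, ∠ = arctan(958/15) ≈ 89.10°
quadratic: (j958)² + 88·j958 + 40000 = -877764 + j84304 → |·| ≈ 8.818e+05, ∠ ≈ 174.51°
∠L = 89.10° − 174.51° = -85.41°

-85.4°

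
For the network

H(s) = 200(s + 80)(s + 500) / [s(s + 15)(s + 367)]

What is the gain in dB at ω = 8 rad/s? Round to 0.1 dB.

At s = jω = j8:
zero (s+80): 80 + j8 → |·| = √(80²+8²) = √6464 ≈ 80.399, ∠ = arctan(8/80) ≈ 5.71°
zero (s+500): 500 + j8 → |·| = √(500²+8²) = √250064 ≈ 500.06, ∠ = arctan(8/500) ≈ 0.92°
pole (s+15): 15 + j8 → |·| = √(15²+8²) = √289 ≈ 17, ∠ = arctan(8/15) ≈ 28.07°
pole (s+367): 367 + j8 → |·| = √(367²+8²) = √134753 ≈ 367.09, ∠ = arctan(8/367) ≈ 1.25°
pole at origin: |s| = 8, ∠ = 90.00° (in denominator)
|H| = 200 · 40204 / 49924 ≈ 161.06
Gain = 20 log₁₀(161.06) ≈ 44.14 dB

44.1 dB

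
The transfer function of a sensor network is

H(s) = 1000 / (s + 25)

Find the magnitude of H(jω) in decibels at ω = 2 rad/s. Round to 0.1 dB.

32.0 dB

At s = jω = j2:
pole (s+25): 25 + j2 → |·| = √(25²+2²) = √629 ≈ 25.08, ∠ = arctan(2/25) ≈ 4.57°
|H| = 1000 / 25.08 ≈ 39.872
Gain = 20 log₁₀(39.872) ≈ 32.01 dB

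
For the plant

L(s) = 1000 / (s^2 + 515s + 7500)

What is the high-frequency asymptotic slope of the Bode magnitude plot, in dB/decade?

-40 dB/decade

Each pole contributes −20 dB/decade at high frequency; each zero contributes +20 dB/decade.
Net: 0 zero(s) − 2 pole(s) → -40 dB/decade.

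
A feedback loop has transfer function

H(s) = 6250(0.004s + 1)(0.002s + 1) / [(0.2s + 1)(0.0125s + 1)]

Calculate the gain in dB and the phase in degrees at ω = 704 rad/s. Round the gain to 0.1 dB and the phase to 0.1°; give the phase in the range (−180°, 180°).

At ω = 704 rad/s:
zero (1 + j704·0.004) = 1 + j2.816 → |·| ≈ 2.9883, ∠ ≈ 70.45°
zero (1 + j704·0.002) = 1 + j1.408 → |·| ≈ 1.727, ∠ ≈ 54.62°
pole (1 + j704·0.2) = 1 + j140.8 → |·| ≈ 140.8, ∠ ≈ 89.59°
pole (1 + j704·0.0125) = 1 + j8.8 → |·| ≈ 8.8566, ∠ ≈ 83.52°
|H| = 6250 · 2.9883 · 1.727 / (140.8 · 8.8566) ≈ 25.866
Gain = 20 log₁₀(25.866) ≈ 28.25 dB
∠H = (70.45° + 54.62°) − (89.59° + 83.52°) = -48.04°

28.3 dB, -48.0°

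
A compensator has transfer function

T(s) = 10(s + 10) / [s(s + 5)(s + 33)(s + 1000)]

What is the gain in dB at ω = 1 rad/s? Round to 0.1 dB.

-64.5 dB

At s = jω = j1:
zero (s+10): 10 + j1 → |·| = √(10²+1²) = √101 ≈ 10.05, ∠ = arctan(1/10) ≈ 5.71°
pole (s+5): 5 + j1 → |·| = √(5²+1²) = √26 ≈ 5.099, ∠ = arctan(1/5) ≈ 11.31°
pole (s+33): 33 + j1 → |·| = √(33²+1²) = √1090 ≈ 33.015, ∠ = arctan(1/33) ≈ 1.74°
pole (s+1000): 1000 + j1 → |·| = √(1000²+1²) = √1000001 ≈ 1000, ∠ = arctan(1/1000) ≈ 0.06°
pole at origin: |s| = 1, ∠ = 90.00° (in denominator)
|T| = 10 · 10.05 / 1.6834e+05 ≈ 0.00059701
Gain = 20 log₁₀(0.00059701) ≈ -64.48 dB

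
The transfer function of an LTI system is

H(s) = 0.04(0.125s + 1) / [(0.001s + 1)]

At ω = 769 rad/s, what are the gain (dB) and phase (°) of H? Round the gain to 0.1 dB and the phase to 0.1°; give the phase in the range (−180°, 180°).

9.7 dB, 51.8°

At ω = 769 rad/s:
zero (1 + j769·0.125) = 1 + j96.125 → |·| ≈ 96.13, ∠ ≈ 89.40°
pole (1 + j769·0.001) = 1 + j0.769 → |·| ≈ 1.2615, ∠ ≈ 37.56°
|H| = 0.04 · 96.13 / (1.2615) ≈ 3.0481
Gain = 20 log₁₀(3.0481) ≈ 9.68 dB
∠H = (89.40°) − (37.56°) = 51.84°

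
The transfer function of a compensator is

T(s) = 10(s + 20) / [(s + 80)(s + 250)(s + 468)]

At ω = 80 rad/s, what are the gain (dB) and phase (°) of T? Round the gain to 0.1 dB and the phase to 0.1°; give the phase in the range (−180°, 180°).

At s = jω = j80:
zero (s+20): 20 + j80 → |·| = √(20²+80²) = √6800 ≈ 82.462, ∠ = arctan(80/20) ≈ 75.96°
pole (s+80): 80 + j80 → |·| = √(80²+80²) = √12800 ≈ 113.14, ∠ = arctan(80/80) ≈ 45.00°
pole (s+250): 250 + j80 → |·| = √(250²+80²) = √68900 ≈ 262.49, ∠ = arctan(80/250) ≈ 17.74°
pole (s+468): 468 + j80 → |·| = √(468²+80²) = √225424 ≈ 474.79, ∠ = arctan(80/468) ≈ 9.70°
|T| = 10 · 82.462 / 1.41e+07 ≈ 5.8484e-05
Gain = 20 log₁₀(5.8484e-05) ≈ -84.66 dB
∠T = 75.96° − 72.44° = 3.52°

-84.7 dB, 3.5°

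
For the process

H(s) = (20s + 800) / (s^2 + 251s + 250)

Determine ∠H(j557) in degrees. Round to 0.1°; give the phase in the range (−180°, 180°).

Substitute s = j557:
Numerator: 20(j557) + 800 = 800 + j11140
Denominator: (j557)^2 + 251(j557) + 250 = -309999 + j139807
|N| = √(800² + 11140²) ≈ 11169, ∠N ≈ 85.89°
|D| = √(309999² + 139807²) ≈ 3.4007e+05, ∠D ≈ 155.73°
∠H = 85.89° − 155.73° = -69.84°

-69.8°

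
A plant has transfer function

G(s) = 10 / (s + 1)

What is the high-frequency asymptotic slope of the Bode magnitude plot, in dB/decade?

Each pole contributes −20 dB/decade at high frequency; each zero contributes +20 dB/decade.
Net: 0 zero(s) − 1 pole(s) → -20 dB/decade.

-20 dB/decade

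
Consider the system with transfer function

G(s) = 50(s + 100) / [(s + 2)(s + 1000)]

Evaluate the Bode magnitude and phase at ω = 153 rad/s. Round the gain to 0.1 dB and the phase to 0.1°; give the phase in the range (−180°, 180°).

-24.6 dB, -41.1°

At s = jω = j153:
zero (s+100): 100 + j153 → |·| = √(100²+153²) = √33409 ≈ 182.78, ∠ = arctan(153/100) ≈ 56.83°
pole (s+2): 2 + j153 → |·| = √(2²+153²) = √23413 ≈ 153.01, ∠ = arctan(153/2) ≈ 89.25°
pole (s+1000): 1000 + j153 → |·| = √(1000²+153²) = √1023409 ≈ 1011.6, ∠ = arctan(153/1000) ≈ 8.70°
|G| = 50 · 182.78 / 1.5478e+05 ≈ 0.059045
Gain = 20 log₁₀(0.059045) ≈ -24.58 dB
∠G = 56.83° − 97.95° = -41.12°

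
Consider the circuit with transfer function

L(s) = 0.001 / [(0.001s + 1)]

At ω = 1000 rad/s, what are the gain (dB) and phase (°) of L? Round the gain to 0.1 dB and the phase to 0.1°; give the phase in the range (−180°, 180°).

At ω = 1000 rad/s:
pole (1 + j1000·0.001) = 1 + j1 → |·| ≈ 1.4142, ∠ ≈ 45.00°
|L| = 0.001 · 1 / (1.4142) ≈ 0.00070711
Gain = 20 log₁₀(0.00070711) ≈ -63.01 dB
∠L = (0°) − (45.00°) = -45.00°

-63.0 dB, -45.0°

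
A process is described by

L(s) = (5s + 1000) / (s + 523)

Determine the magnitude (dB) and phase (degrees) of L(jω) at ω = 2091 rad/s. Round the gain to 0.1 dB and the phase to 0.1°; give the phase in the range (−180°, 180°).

Substitute s = j2091:
Numerator: 5(j2091) + 1000 = 1000 + j10455
Denominator: (j2091) + 523 = 523 + j2091
|N| = √(1000² + 10455²) ≈ 10503, ∠N ≈ 84.54°
|D| = √(523² + 2091²) ≈ 2155.4, ∠D ≈ 75.96°
|L| = 10503 / 2155.4 ≈ 4.8729
Gain = 20 log₁₀(4.8729) ≈ 13.76 dB
∠L = 84.54° − 75.96° = 8.58°

13.8 dB, 8.6°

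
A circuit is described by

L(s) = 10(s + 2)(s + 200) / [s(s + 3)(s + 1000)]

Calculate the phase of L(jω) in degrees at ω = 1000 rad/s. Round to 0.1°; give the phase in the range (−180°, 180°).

-56.3°

At s = jω = j1000:
zero (s+2): 2 + j1000 → |·| = √(2²+1000²) = √1000004 ≈ 1000, ∠ = arctan(1000/2) ≈ 89.89°
zero (s+200): 200 + j1000 → |·| = √(200²+1000²) = √1040000 ≈ 1019.8, ∠ = arctan(1000/200) ≈ 78.69°
pole (s+3): 3 + j1000 → |·| = √(3²+1000²) = √1000009 ≈ 1000, ∠ = arctan(1000/3) ≈ 89.83°
pole (s+1000): 1000 + j1000 → |·| = √(1000²+1000²) = √2000000 ≈ 1414.2, ∠ = arctan(1000/1000) ≈ 45.00°
pole at origin: |s| = 1000, ∠ = 90.00° (in denominator)
∠L = 168.58° − 224.83° = -56.25°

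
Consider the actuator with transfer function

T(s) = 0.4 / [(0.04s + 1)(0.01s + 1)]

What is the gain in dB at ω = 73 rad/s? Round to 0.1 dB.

-19.6 dB

At ω = 73 rad/s:
pole (1 + j73·0.04) = 1 + j2.92 → |·| ≈ 3.0865, ∠ ≈ 71.10°
pole (1 + j73·0.01) = 1 + j0.73 → |·| ≈ 1.2381, ∠ ≈ 36.13°
|T| = 0.4 · 1 / (3.0865 · 1.2381) ≈ 0.10467
Gain = 20 log₁₀(0.10467) ≈ -19.60 dB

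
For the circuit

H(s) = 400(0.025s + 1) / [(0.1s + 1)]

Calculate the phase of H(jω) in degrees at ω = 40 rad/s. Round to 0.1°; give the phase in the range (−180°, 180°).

-31.0°

At ω = 40 rad/s:
zero (1 + j40·0.025) = 1 + j1 → |·| ≈ 1.4142, ∠ ≈ 45.00°
pole (1 + j40·0.1) = 1 + j4 → |·| ≈ 4.1231, ∠ ≈ 75.96°
∠H = (45.00°) − (75.96°) = -30.96°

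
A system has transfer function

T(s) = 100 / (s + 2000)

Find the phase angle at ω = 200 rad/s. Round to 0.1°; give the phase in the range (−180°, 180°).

At s = jω = j200:
pole (s+2000): 2000 + j200 → |·| = √(2000²+200²) = √4040000 ≈ 2010, ∠ = arctan(200/2000) ≈ 5.71°
∠T = 0.00° − 5.71° = -5.71°

-5.7°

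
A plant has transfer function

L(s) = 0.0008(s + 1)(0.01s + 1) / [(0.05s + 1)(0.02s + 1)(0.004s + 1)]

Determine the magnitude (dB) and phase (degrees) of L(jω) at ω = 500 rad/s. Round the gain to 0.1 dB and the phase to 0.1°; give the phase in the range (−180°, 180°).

At ω = 500 rad/s:
zero (1 + j500·1) = 1 + j500 → |·| ≈ 500, ∠ ≈ 89.89°
zero (1 + j500·0.01) = 1 + j5 → |·| ≈ 5.099, ∠ ≈ 78.69°
pole (1 + j500·0.05) = 1 + j25 → |·| ≈ 25.02, ∠ ≈ 87.71°
pole (1 + j500·0.02) = 1 + j10 → |·| ≈ 10.05, ∠ ≈ 84.29°
pole (1 + j500·0.004) = 1 + j2 → |·| ≈ 2.2361, ∠ ≈ 63.43°
|L| = 0.0008 · 500 · 5.099 / (25.02 · 10.05 · 2.2361) ≈ 0.0036274
Gain = 20 log₁₀(0.0036274) ≈ -48.81 dB
∠L = (89.89° + 78.69°) − (87.71° + 84.29° + 63.43°) = -66.85°

-48.8 dB, -66.9°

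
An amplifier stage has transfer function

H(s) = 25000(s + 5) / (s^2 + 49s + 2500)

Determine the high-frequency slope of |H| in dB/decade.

-20 dB/decade

Each pole contributes −20 dB/decade at high frequency; each zero contributes +20 dB/decade.
Net: 1 zero(s) − 2 pole(s) → -20 dB/decade.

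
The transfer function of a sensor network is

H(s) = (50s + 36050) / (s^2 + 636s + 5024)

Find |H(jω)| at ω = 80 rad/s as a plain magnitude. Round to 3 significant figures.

Substitute s = j80:
Numerator: 50(j80) + 36050 = 36050 + j4000
Denominator: (j80)^2 + 636(j80) + 5024 = -1376 + j50880
|N| = √(36050² + 4000²) ≈ 36271, ∠N ≈ 6.33°
|D| = √(1376² + 50880²) ≈ 50899, ∠D ≈ 91.55°
|H| = 36271 / 50899 ≈ 0.71261

0.713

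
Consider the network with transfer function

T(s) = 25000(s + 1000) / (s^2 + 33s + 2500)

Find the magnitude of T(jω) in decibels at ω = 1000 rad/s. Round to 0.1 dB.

At s = jω = j1000:
zero (s+1000): 1000 + j1000 → |·| = √(1000²+1000²) = √2000000 ≈ 1414.2, ∠ = arctan(1000/1000) ≈ 45.00°
quadratic: (j1000)² + 33·j1000 + 2500 = -997500 + j33000 → |·| ≈ 9.9805e+05, ∠ ≈ 178.11°
|T| = 25000 · 1414.2 / 9.9805e+05 ≈ 35.424
Gain = 20 log₁₀(35.424) ≈ 30.99 dB

31.0 dB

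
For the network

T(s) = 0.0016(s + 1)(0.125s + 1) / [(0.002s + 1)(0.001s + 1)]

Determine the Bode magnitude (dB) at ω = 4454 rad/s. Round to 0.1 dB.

39.7 dB

At ω = 4454 rad/s:
zero (1 + j4454·1) = 1 + j4454 → |·| ≈ 4454, ∠ ≈ 89.99°
zero (1 + j4454·0.125) = 1 + j556.75 → |·| ≈ 556.75, ∠ ≈ 89.90°
pole (1 + j4454·0.002) = 1 + j8.908 → |·| ≈ 8.964, ∠ ≈ 83.59°
pole (1 + j4454·0.001) = 1 + j4.454 → |·| ≈ 4.5649, ∠ ≈ 77.35°
|T| = 0.0016 · 4454 · 556.75 / (8.964 · 4.5649) ≈ 96.961
Gain = 20 log₁₀(96.961) ≈ 39.73 dB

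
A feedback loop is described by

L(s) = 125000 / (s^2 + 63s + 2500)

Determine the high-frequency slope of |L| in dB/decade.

Each pole contributes −20 dB/decade at high frequency; each zero contributes +20 dB/decade.
Net: 0 zero(s) − 2 pole(s) → -40 dB/decade.

-40 dB/decade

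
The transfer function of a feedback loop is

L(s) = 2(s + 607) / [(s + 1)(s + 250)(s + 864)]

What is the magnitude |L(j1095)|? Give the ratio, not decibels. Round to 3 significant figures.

At s = jω = j1095:
zero (s+607): 607 + j1095 → |·| = √(607²+1095²) = √1567474 ≈ 1252, ∠ = arctan(1095/607) ≈ 61.00°
pole (s+1): 1 + j1095 → |·| = √(1²+1095²) = √1199026 ≈ 1095, ∠ = arctan(1095/1) ≈ 89.95°
pole (s+250): 250 + j1095 → |·| = √(250²+1095²) = √1261525 ≈ 1123.2, ∠ = arctan(1095/250) ≈ 77.14°
pole (s+864): 864 + j1095 → |·| = √(864²+1095²) = √1945521 ≈ 1394.8, ∠ = arctan(1095/864) ≈ 51.73°
|L| = 2 · 1252 / 1.7155e+09 ≈ 1.4596e-06

1.46e-06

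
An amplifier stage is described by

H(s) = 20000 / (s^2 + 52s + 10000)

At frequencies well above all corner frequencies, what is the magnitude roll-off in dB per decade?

-40 dB/decade

Each pole contributes −20 dB/decade at high frequency; each zero contributes +20 dB/decade.
Net: 0 zero(s) − 2 pole(s) → -40 dB/decade.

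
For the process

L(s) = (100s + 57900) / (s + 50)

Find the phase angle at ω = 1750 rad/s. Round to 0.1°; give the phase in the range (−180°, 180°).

-16.7°

Substitute s = j1750:
Numerator: 100(j1750) + 57900 = 57900 + j175000
Denominator: (j1750) + 50 = 50 + j1750
|N| = √(57900² + 175000²) ≈ 1.8433e+05, ∠N ≈ 71.69°
|D| = √(50² + 1750²) ≈ 1750.7, ∠D ≈ 88.36°
∠L = 71.69° − 88.36° = -16.67°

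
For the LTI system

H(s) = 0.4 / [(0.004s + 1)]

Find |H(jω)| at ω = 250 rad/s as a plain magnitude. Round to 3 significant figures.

At ω = 250 rad/s:
pole (1 + j250·0.004) = 1 + j1 → |·| ≈ 1.4142, ∠ ≈ 45.00°
|H| = 0.4 · 1 / (1.4142) ≈ 0.28285

0.283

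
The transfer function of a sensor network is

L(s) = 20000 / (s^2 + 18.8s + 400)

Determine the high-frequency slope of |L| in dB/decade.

Each pole contributes −20 dB/decade at high frequency; each zero contributes +20 dB/decade.
Net: 0 zero(s) − 2 pole(s) → -40 dB/decade.

-40 dB/decade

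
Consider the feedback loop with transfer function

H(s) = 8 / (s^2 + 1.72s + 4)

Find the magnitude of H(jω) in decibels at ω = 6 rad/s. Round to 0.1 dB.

At s = jω = j6:
quadratic: (j6)² + 1.72·j6 + 4 = -32 + j10.32 → |·| ≈ 33.623, ∠ ≈ 162.13°
|H| = 8 / 33.623 ≈ 0.23793
Gain = 20 log₁₀(0.23793) ≈ -12.47 dB

-12.5 dB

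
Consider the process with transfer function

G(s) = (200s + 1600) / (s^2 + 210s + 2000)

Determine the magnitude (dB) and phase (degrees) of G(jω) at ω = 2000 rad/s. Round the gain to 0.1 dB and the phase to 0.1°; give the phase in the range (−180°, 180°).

Substitute s = j2000:
Numerator: 200(j2000) + 1600 = 1600 + j400000
Denominator: (j2000)^2 + 210(j2000) + 2000 = -3998000 + j420000
|N| = √(1600² + 400000²) ≈ 4e+05, ∠N ≈ 89.77°
|D| = √(3998000² + 420000²) ≈ 4.02e+06, ∠D ≈ 174.00°
|G| = 4e+05 / 4.02e+06 ≈ 0.099502
Gain = 20 log₁₀(0.099502) ≈ -20.04 dB
∠G = 89.77° − 174.00° = -84.23°

-20.0 dB, -84.2°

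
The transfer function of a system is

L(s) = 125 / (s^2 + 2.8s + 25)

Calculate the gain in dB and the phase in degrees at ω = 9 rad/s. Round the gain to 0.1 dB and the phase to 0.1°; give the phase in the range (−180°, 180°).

6.2 dB, -155.8°

At s = jω = j9:
quadratic: (j9)² + 2.8·j9 + 25 = -56 + j25.2 → |·| ≈ 61.409, ∠ ≈ 155.77°
|L| = 125 / 61.409 ≈ 2.0355
Gain = 20 log₁₀(2.0355) ≈ 6.17 dB
∠L = 0.00° − 155.77° = -155.77°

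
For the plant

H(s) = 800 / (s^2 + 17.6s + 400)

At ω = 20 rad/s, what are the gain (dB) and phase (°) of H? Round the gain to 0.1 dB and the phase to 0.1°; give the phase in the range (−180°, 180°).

7.1 dB, -90.0°

At s = jω = j20:
quadratic: (j20)² + 17.6·j20 + 400 = 0 + j352 → |·| ≈ 352, ∠ ≈ 90.00°
|H| = 800 / 352 ≈ 2.2727
Gain = 20 log₁₀(2.2727) ≈ 7.13 dB
∠H = 0.00° − 90.00° = -90.00°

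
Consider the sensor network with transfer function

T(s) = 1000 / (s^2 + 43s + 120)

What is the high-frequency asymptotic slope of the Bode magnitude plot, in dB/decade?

-40 dB/decade

Each pole contributes −20 dB/decade at high frequency; each zero contributes +20 dB/decade.
Net: 0 zero(s) − 2 pole(s) → -40 dB/decade.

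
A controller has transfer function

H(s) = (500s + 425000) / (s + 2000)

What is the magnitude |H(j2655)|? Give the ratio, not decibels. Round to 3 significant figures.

419

Substitute s = j2655:
Numerator: 500(j2655) + 425000 = 425000 + j1327500
Denominator: (j2655) + 2000 = 2000 + j2655
|N| = √(425000² + 1327500²) ≈ 1.3939e+06, ∠N ≈ 72.25°
|D| = √(2000² + 2655²) ≈ 3324, ∠D ≈ 53.01°
|H| = 1.3939e+06 / 3324 ≈ 419.34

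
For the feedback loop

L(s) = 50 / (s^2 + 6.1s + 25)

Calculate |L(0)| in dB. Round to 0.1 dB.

L(0) = 50 / 25 = 2
20 log₁₀(2) ≈ 6.02 dB

6.0 dB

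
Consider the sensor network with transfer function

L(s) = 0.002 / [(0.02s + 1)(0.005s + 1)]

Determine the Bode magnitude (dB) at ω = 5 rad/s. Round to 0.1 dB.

At ω = 5 rad/s:
pole (1 + j5·0.02) = 1 + j0.1 → |·| ≈ 1.005, ∠ ≈ 5.71°
pole (1 + j5·0.005) = 1 + j0.025 → |·| ≈ 1.0003, ∠ ≈ 1.43°
|L| = 0.002 · 1 / (1.005 · 1.0003) ≈ 0.0019895
Gain = 20 log₁₀(0.0019895) ≈ -54.03 dB

-54.0 dB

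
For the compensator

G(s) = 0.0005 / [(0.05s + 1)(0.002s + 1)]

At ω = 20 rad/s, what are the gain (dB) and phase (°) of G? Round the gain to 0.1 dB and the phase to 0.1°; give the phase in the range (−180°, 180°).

At ω = 20 rad/s:
pole (1 + j20·0.05) = 1 + j1 → |·| ≈ 1.4142, ∠ ≈ 45.00°
pole (1 + j20·0.002) = 1 + j0.04 → |·| ≈ 1.0008, ∠ ≈ 2.29°
|G| = 0.0005 · 1 / (1.4142 · 1.0008) ≈ 0.00035327
Gain = 20 log₁₀(0.00035327) ≈ -69.04 dB
∠G = (0°) − (45.00° + 2.29°) = -47.29°

-69.0 dB, -47.3°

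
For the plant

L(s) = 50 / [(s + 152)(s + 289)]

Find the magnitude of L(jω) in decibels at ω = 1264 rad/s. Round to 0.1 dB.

-90.4 dB

At s = jω = j1264:
pole (s+152): 152 + j1264 → |·| = √(152²+1264²) = √1620800 ≈ 1273.1, ∠ = arctan(1264/152) ≈ 83.14°
pole (s+289): 289 + j1264 → |·| = √(289²+1264²) = √1681217 ≈ 1296.6, ∠ = arctan(1264/289) ≈ 77.12°
|L| = 50 / 1.6507e+06 ≈ 3.029e-05
Gain = 20 log₁₀(3.029e-05) ≈ -90.37 dB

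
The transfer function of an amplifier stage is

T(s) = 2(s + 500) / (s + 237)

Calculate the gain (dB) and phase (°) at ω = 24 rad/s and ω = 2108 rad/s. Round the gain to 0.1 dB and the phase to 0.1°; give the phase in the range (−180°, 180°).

At s = jω = j24:
zero (s+500): 500 + j24 → |·| = √(500²+24²) = √250576 ≈ 500.58, ∠ = arctan(24/500) ≈ 2.75°
pole (s+237): 237 + j24 → |·| = √(237²+24²) = √56745 ≈ 238.21, ∠ = arctan(24/237) ≈ 5.78°
|T| = 2 · 500.58 / 238.21 ≈ 4.2028
Gain = 20 log₁₀(4.2028) ≈ 12.47 dB
∠T = 2.75° − 5.78° = -3.03°

At s = jω = j2108:
zero (s+500): 500 + j2108 → |·| = √(500²+2108²) = √4693664 ≈ 2166.5, ∠ = arctan(2108/500) ≈ 76.66°
pole (s+237): 237 + j2108 → |·| = √(237²+2108²) = √4499833 ≈ 2121.3, ∠ = arctan(2108/237) ≈ 83.59°
|T| = 2 · 2166.5 / 2121.3 ≈ 2.0426
Gain = 20 log₁₀(2.0426) ≈ 6.20 dB
∠T = 76.66° − 83.59° = -6.93°

ω = 24: 12.5 dB, -3.0°; ω = 2108: 6.2 dB, -6.9°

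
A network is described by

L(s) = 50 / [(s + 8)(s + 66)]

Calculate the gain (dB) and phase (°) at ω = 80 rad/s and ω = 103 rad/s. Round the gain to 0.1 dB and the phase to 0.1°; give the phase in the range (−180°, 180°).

ω = 80: -44.4 dB, -134.8°; ω = 103: -48.1 dB, -142.9°

At s = jω = j80:
pole (s+8): 8 + j80 → |·| = √(8²+80²) = √6464 ≈ 80.399, ∠ = arctan(80/8) ≈ 84.29°
pole (s+66): 66 + j80 → |·| = √(66²+80²) = √10756 ≈ 103.71, ∠ = arctan(80/66) ≈ 50.48°
|L| = 50 / 8338.2 ≈ 0.0059965
Gain = 20 log₁₀(0.0059965) ≈ -44.44 dB
∠L = 0.00° − 134.77° = -134.77°

At s = jω = j103:
pole (s+8): 8 + j103 → |·| = √(8²+103²) = √10673 ≈ 103.31, ∠ = arctan(103/8) ≈ 85.56°
pole (s+66): 66 + j103 → |·| = √(66²+103²) = √14965 ≈ 122.33, ∠ = arctan(103/66) ≈ 57.35°
|L| = 50 / 12638 ≈ 0.0039563
Gain = 20 log₁₀(0.0039563) ≈ -48.05 dB
∠L = 0.00° − 142.91° = -142.91°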